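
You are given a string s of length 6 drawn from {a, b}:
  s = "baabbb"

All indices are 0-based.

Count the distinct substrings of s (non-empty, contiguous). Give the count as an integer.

16

rank→(start, suffix):
  0 → (1, 'aabbb')
  1 → (2, 'abbb')
  2 → (5, 'b')
  3 → (0, 'baabbb')
  4 → (4, 'bb')
  5 → (3, 'bbb')

SA = [1, 2, 5, 0, 4, 3]
[i] adj suffixes → lcp
  [1] 1/2 → 1 ('a')
  [2] 2/5 → 0 ('')
  [3] 5/0 → 1 ('b')
  [4] 0/4 → 1 ('b')
  [5] 4/3 → 2 ('bb')

n(n+1)/2 = 6·7/2 = 21
Σ LCP = 0 + 1 + 0 + 1 + 1 + 2 = 5
distinct = 21 − 5 = 16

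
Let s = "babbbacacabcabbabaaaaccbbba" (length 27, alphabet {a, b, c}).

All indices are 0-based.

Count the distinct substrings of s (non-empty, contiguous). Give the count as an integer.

328

rank | idx | suffix
   0 |  26 | a
   1 |  17 | aaaaccbbba
   2 |  18 | aaaccbbba
   3 |  19 | aaccbbba
   4 |  15 | abaaaaccbbba
   5 |  12 | abbabaaaaccbbba
   6 |   1 | abbbacacabcabbabaaaaccbbba
   7 |   9 | abcabbabaaaaccbbba
   8 |   7 | acabcabbabaaaaccbbba
   9 |   5 | acacabcabbabaaaaccbbba
  10 |  20 | accbbba
  11 |  25 | ba
  12 |  16 | baaaaccbbba
  13 |  14 | babaaaaccbbba
  14 |   0 | babbbacacabcabbabaaaaccbbba
  15 |   4 | bacacabcabbabaaaaccbbba
  16 |  24 | bba
  17 |  13 | bbabaaaaccbbba
  18 |   3 | bbacacabcabbabaaaaccbbba
  19 |  23 | bbba
  20 |   2 | bbbacacabcabbabaaaaccbbba
  21 |  10 | bcabbabaaaaccbbba
  22 |  11 | cabbabaaaaccbbba
  23 |   8 | cabcabbabaaaaccbbba
  24 |   6 | cacabcabbabaaaaccbbba
  25 |  22 | cbbba
  26 |  21 | ccbbba

SA = [26, 17, 18, 19, 15, 12, 1, 9, 7, 5, 20, 25, 16, 14, 0, 4, 24, 13, 3, 23, 2, 10, 11, 8, 6, 22, 21]
rank  pair      lcp
   1  s[26:],s[17:]  1  'a'
   2  s[17:],s[18:]  3  'aaa'
   3  s[18:],s[19:]  2  'aa'
   4  s[19:],s[15:]  1  'a'
   5  s[15:],s[12:]  2  'ab'
   6  s[12:],s[1:]  3  'abb'
   7  s[1:],s[9:]  2  'ab'
   8  s[9:],s[7:]  1  'a'
   9  s[7:],s[5:]  3  'aca'
  10  s[5:],s[20:]  2  'ac'
  11  s[20:],s[25:]  0  ''
  12  s[25:],s[16:]  2  'ba'
  13  s[16:],s[14:]  2  'ba'
  14  s[14:],s[0:]  3  'bab'
  15  s[0:],s[4:]  2  'ba'
  16  s[4:],s[24:]  1  'b'
  17  s[24:],s[13:]  3  'bba'
  18  s[13:],s[3:]  3  'bba'
  19  s[3:],s[23:]  2  'bb'
  20  s[23:],s[2:]  4  'bbba'
  21  s[2:],s[10:]  1  'b'
  22  s[10:],s[11:]  0  ''
  23  s[11:],s[8:]  3  'cab'
  24  s[8:],s[6:]  2  'ca'
  25  s[6:],s[22:]  1  'c'
  26  s[22:],s[21:]  1  'c'

n(n+1)/2 = 27·28/2 = 378
Σ LCP = 0 + 1 + 3 + 2 + 1 + 2 + 3 + 2 + 1 + 3 + 2 + 0 + 2 + 2 + 3 + 2 + 1 + 3 + 3 + 2 + 4 + 1 + 0 + 3 + 2 + 1 + 1 = 50
distinct = 378 − 50 = 328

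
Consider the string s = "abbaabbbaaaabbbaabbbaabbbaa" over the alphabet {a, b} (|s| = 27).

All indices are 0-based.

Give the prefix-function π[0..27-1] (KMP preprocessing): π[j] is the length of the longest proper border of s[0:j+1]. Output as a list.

[0, 0, 0, 1, 1, 2, 3, 0, 1, 1, 1, 1, 2, 3, 0, 1, 1, 2, 3, 0, 1, 1, 2, 3, 0, 1, 1]

π[0] = 0
j=1 s[j]='b': π[1]=0 (border '')
j=2 s[j]='b': π[2]=0 (border '')
j=3 s[j]='a': π[3]=1 (border 'a')
j=4 s[j]='a': k: 1→0; π[4]=1 (border 'a')
j=5 s[j]='b': π[5]=2 (border 'ab')
j=6 s[j]='b': π[6]=3 (border 'abb')
j=7 s[j]='b': k: 3→0; π[7]=0 (border '')
j=8 s[j]='a': π[8]=1 (border 'a')
j=9 s[j]='a': k: 1→0; π[9]=1 (border 'a')
j=10 s[j]='a': k: 1→0; π[10]=1 (border 'a')
j=11 s[j]='a': k: 1→0; π[11]=1 (border 'a')
j=12 s[j]='b': π[12]=2 (border 'ab')
j=13 s[j]='b': π[13]=3 (border 'abb')
j=14 s[j]='b': k: 3→0; π[14]=0 (border '')
j=15 s[j]='a': π[15]=1 (border 'a')
j=16 s[j]='a': k: 1→0; π[16]=1 (border 'a')
j=17 s[j]='b': π[17]=2 (border 'ab')
j=18 s[j]='b': π[18]=3 (border 'abb')
j=19 s[j]='b': k: 3→0; π[19]=0 (border '')
j=20 s[j]='a': π[20]=1 (border 'a')
j=21 s[j]='a': k: 1→0; π[21]=1 (border 'a')
j=22 s[j]='b': π[22]=2 (border 'ab')
j=23 s[j]='b': π[23]=3 (border 'abb')
j=24 s[j]='b': k: 3→0; π[24]=0 (border '')
j=25 s[j]='a': π[25]=1 (border 'a')
j=26 s[j]='a': k: 1→0; π[26]=1 (border 'a')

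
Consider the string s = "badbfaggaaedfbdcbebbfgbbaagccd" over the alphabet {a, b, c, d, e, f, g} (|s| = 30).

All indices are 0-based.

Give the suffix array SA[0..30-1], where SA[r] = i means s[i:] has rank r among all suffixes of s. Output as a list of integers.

[8, 24, 1, 9, 25, 5, 23, 0, 22, 18, 13, 16, 3, 19, 15, 27, 28, 29, 2, 14, 11, 17, 10, 4, 12, 20, 7, 21, 26, 6]

rank→(start, suffix):
  0 → (8, 'aaedfbdcbebbfgbbaagccd')
  1 → (24, 'aagccd')
  2 → (1, 'adbfaggaaedfbdcbebbfgbbaagccd')
  3 → (9, 'aedfbdcbebbfgbbaagccd')
  4 → (25, 'agccd')
  5 → (5, 'aggaaedfbdcbebbfgbbaagccd')
  6 → (23, 'baagccd')
  7 → (0, 'badbfaggaaedfbdcbebbfgbbaagccd')
  8 → (22, 'bbaagccd')
  9 → (18, 'bbfgbbaagccd')
  10 → (13, 'bdcbebbfgbbaagccd')
  11 → (16, 'bebbfgbbaagccd')
  12 → (3, 'bfaggaaedfbdcbebbfgbbaagccd')
  13 → (19, 'bfgbbaagccd')
  14 → (15, 'cbebbfgbbaagccd')
  15 → (27, 'ccd')
  16 → (28, 'cd')
  17 → (29, 'd')
  18 → (2, 'dbfaggaaedfbdcbebbfgbbaagccd')
  19 → (14, 'dcbebbfgbbaagccd')
  20 → (11, 'dfbdcbebbfgbbaagccd')
  21 → (17, 'ebbfgbbaagccd')
  22 → (10, 'edfbdcbebbfgbbaagccd')
  23 → (4, 'faggaaedfbdcbebbfgbbaagccd')
  24 → (12, 'fbdcbebbfgbbaagccd')
  25 → (20, 'fgbbaagccd')
  26 → (7, 'gaaedfbdcbebbfgbbaagccd')
  27 → (21, 'gbbaagccd')
  28 → (26, 'gccd')
  29 → (6, 'ggaaedfbdcbebbfgbbaagccd')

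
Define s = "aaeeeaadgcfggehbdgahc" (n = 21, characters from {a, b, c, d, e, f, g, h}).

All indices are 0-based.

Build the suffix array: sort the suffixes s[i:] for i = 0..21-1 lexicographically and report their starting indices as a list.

[5, 0, 6, 1, 18, 15, 20, 9, 16, 7, 4, 3, 2, 13, 10, 17, 8, 12, 11, 14, 19]

rank | idx | suffix
   0 |   5 | aadgcfggehbdgahc
   1 |   0 | aaeeeaadgcfggehbdgahc
   2 |   6 | adgcfggehbdgahc
   3 |   1 | aeeeaadgcfggehbdgahc
   4 |  18 | ahc
   5 |  15 | bdgahc
   6 |  20 | c
   7 |   9 | cfggehbdgahc
   8 |  16 | dgahc
   9 |   7 | dgcfggehbdgahc
  10 |   4 | eaadgcfggehbdgahc
  11 |   3 | eeaadgcfggehbdgahc
  12 |   2 | eeeaadgcfggehbdgahc
  13 |  13 | ehbdgahc
  14 |  10 | fggehbdgahc
  15 |  17 | gahc
  16 |   8 | gcfggehbdgahc
  17 |  12 | gehbdgahc
  18 |  11 | ggehbdgahc
  19 |  14 | hbdgahc
  20 |  19 | hc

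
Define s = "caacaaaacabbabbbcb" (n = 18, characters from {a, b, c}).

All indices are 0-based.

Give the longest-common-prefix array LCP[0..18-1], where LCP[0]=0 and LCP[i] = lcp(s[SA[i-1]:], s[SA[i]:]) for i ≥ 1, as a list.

sorted suffixes:
  #0 SA[0]=4  'aaaacabbabbbcb'
  #1 SA[1]=5  'aaacabbabbbcb'
  #2 SA[2]=1  'aacaaaacabbabbbcb'
  #3 SA[3]=6  'aacabbabbbcb'
  #4 SA[4]=9  'abbabbbcb'
  #5 SA[5]=12  'abbbcb'
  #6 SA[6]=2  'acaaaacabbabbbcb'
  #7 SA[7]=7  'acabbabbbcb'
  #8 SA[8]=17  'b'
  #9 SA[9]=11  'babbbcb'
  #10 SA[10]=10  'bbabbbcb'
  #11 SA[11]=13  'bbbcb'
  #12 SA[12]=14  'bbcb'
  #13 SA[13]=15  'bcb'
  #14 SA[14]=3  'caaaacabbabbbcb'
  #15 SA[15]=0  'caacaaaacabbabbbcb'
  #16 SA[16]=8  'cabbabbbcb'
  #17 SA[17]=16  'cb'

SA = [4, 5, 1, 6, 9, 12, 2, 7, 17, 11, 10, 13, 14, 15, 3, 0, 8, 16]
[i] adj suffixes → lcp
  [1] 4/5 → 3 ('aaa')
  [2] 5/1 → 2 ('aa')
  [3] 1/6 → 4 ('aaca')
  [4] 6/9 → 1 ('a')
  [5] 9/12 → 3 ('abb')
  [6] 12/2 → 1 ('a')
  [7] 2/7 → 3 ('aca')
  [8] 7/17 → 0 ('')
  [9] 17/11 → 1 ('b')
  [10] 11/10 → 1 ('b')
  [11] 10/13 → 2 ('bb')
  [12] 13/14 → 2 ('bb')
  [13] 14/15 → 1 ('b')
  [14] 15/3 → 0 ('')
  [15] 3/0 → 3 ('caa')
  [16] 0/8 → 2 ('ca')
  [17] 8/16 → 1 ('c')

[0, 3, 2, 4, 1, 3, 1, 3, 0, 1, 1, 2, 2, 1, 0, 3, 2, 1]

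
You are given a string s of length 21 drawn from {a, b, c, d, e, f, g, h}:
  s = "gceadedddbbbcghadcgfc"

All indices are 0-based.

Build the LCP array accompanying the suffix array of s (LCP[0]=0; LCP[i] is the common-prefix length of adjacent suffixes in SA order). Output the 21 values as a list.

[0, 2, 0, 2, 1, 0, 1, 1, 2, 0, 1, 1, 2, 1, 0, 1, 0, 0, 1, 1, 0]

sorted suffixes:
  #0 SA[0]=15  'adcgfc'
  #1 SA[1]=3  'adedddbbbcghadcgfc'
  #2 SA[2]=9  'bbbcghadcgfc'
  #3 SA[3]=10  'bbcghadcgfc'
  #4 SA[4]=11  'bcghadcgfc'
  #5 SA[5]=20  'c'
  #6 SA[6]=1  'ceadedddbbbcghadcgfc'
  #7 SA[7]=17  'cgfc'
  #8 SA[8]=12  'cghadcgfc'
  #9 SA[9]=8  'dbbbcghadcgfc'
  #10 SA[10]=16  'dcgfc'
  #11 SA[11]=7  'ddbbbcghadcgfc'
  #12 SA[12]=6  'dddbbbcghadcgfc'
  #13 SA[13]=4  'dedddbbbcghadcgfc'
  #14 SA[14]=2  'eadedddbbbcghadcgfc'
  #15 SA[15]=5  'edddbbbcghadcgfc'
  #16 SA[16]=19  'fc'
  #17 SA[17]=0  'gceadedddbbbcghadcgfc'
  #18 SA[18]=18  'gfc'
  #19 SA[19]=13  'ghadcgfc'
  #20 SA[20]=14  'hadcgfc'

SA = [15, 3, 9, 10, 11, 20, 1, 17, 12, 8, 16, 7, 6, 4, 2, 5, 19, 0, 18, 13, 14]
rank  pair      lcp
   1  s[15:],s[3:]  2  'ad'
   2  s[3:],s[9:]  0  ''
   3  s[9:],s[10:]  2  'bb'
   4  s[10:],s[11:]  1  'b'
   5  s[11:],s[20:]  0  ''
   6  s[20:],s[1:]  1  'c'
   7  s[1:],s[17:]  1  'c'
   8  s[17:],s[12:]  2  'cg'
   9  s[12:],s[8:]  0  ''
  10  s[8:],s[16:]  1  'd'
  11  s[16:],s[7:]  1  'd'
  12  s[7:],s[6:]  2  'dd'
  13  s[6:],s[4:]  1  'd'
  14  s[4:],s[2:]  0  ''
  15  s[2:],s[5:]  1  'e'
  16  s[5:],s[19:]  0  ''
  17  s[19:],s[0:]  0  ''
  18  s[0:],s[18:]  1  'g'
  19  s[18:],s[13:]  1  'g'
  20  s[13:],s[14:]  0  ''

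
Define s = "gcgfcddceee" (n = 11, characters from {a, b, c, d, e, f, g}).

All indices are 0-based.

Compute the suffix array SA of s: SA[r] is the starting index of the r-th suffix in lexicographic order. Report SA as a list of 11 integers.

rank→(start, suffix):
  0 → (4, 'cddceee')
  1 → (7, 'ceee')
  2 → (1, 'cgfcddceee')
  3 → (6, 'dceee')
  4 → (5, 'ddceee')
  5 → (10, 'e')
  6 → (9, 'ee')
  7 → (8, 'eee')
  8 → (3, 'fcddceee')
  9 → (0, 'gcgfcddceee')
  10 → (2, 'gfcddceee')

[4, 7, 1, 6, 5, 10, 9, 8, 3, 0, 2]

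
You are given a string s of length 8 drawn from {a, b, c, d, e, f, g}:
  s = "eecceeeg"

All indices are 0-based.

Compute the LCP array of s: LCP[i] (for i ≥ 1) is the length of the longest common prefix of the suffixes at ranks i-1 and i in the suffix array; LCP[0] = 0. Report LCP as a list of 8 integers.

rank | idx | suffix
   0 |   2 | cceeeg
   1 |   3 | ceeeg
   2 |   1 | ecceeeg
   3 |   0 | eecceeeg
   4 |   4 | eeeg
   5 |   5 | eeg
   6 |   6 | eg
   7 |   7 | g

SA = [2, 3, 1, 0, 4, 5, 6, 7]
[i] adj suffixes → lcp
  [1] 2/3 → 1 ('c')
  [2] 3/1 → 0 ('')
  [3] 1/0 → 1 ('e')
  [4] 0/4 → 2 ('ee')
  [5] 4/5 → 2 ('ee')
  [6] 5/6 → 1 ('e')
  [7] 6/7 → 0 ('')

[0, 1, 0, 1, 2, 2, 1, 0]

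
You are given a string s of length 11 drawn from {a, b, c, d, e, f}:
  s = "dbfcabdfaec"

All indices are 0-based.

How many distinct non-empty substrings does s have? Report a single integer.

61

sorted suffixes:
  #0 SA[0]=4  'abdfaec'
  #1 SA[1]=8  'aec'
  #2 SA[2]=5  'bdfaec'
  #3 SA[3]=1  'bfcabdfaec'
  #4 SA[4]=10  'c'
  #5 SA[5]=3  'cabdfaec'
  #6 SA[6]=0  'dbfcabdfaec'
  #7 SA[7]=6  'dfaec'
  #8 SA[8]=9  'ec'
  #9 SA[9]=7  'faec'
  #10 SA[10]=2  'fcabdfaec'

SA = [4, 8, 5, 1, 10, 3, 0, 6, 9, 7, 2]
i: (SA[i-1],SA[i]) lcp shared
  1: (4,8) 1 'a'
  2: (8,5) 0 ''
  3: (5,1) 1 'b'
  4: (1,10) 0 ''
  5: (10,3) 1 'c'
  6: (3,0) 0 ''
  7: (0,6) 1 'd'
  8: (6,9) 0 ''
  9: (9,7) 0 ''
  10: (7,2) 1 'f'

n(n+1)/2 = 11·12/2 = 66
Σ LCP = 0 + 1 + 0 + 1 + 0 + 1 + 0 + 1 + 0 + 0 + 1 = 5
distinct = 66 − 5 = 61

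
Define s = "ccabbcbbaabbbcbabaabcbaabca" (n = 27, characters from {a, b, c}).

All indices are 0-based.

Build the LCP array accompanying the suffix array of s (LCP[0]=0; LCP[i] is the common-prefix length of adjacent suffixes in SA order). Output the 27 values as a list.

[0, 1, 3, 4, 1, 2, 3, 2, 3, 0, 4, 5, 2, 1, 2, 2, 4, 1, 2, 4, 3, 0, 2, 1, 3, 2, 1]

sorted suffixes:
  #0 SA[0]=26  'a'
  #1 SA[1]=8  'aabbbcbabaabcbaabca'
  #2 SA[2]=22  'aabca'
  #3 SA[3]=17  'aabcbaabca'
  #4 SA[4]=15  'abaabcbaabca'
  #5 SA[5]=9  'abbbcbabaabcbaabca'
  #6 SA[6]=2  'abbcbbaabbbcbabaabcbaabca'
  #7 SA[7]=23  'abca'
  #8 SA[8]=18  'abcbaabca'
  #9 SA[9]=7  'baabbbcbabaabcbaabca'
  #10 SA[10]=21  'baabca'
  #11 SA[11]=16  'baabcbaabca'
  #12 SA[12]=14  'babaabcbaabca'
  #13 SA[13]=6  'bbaabbbcbabaabcbaabca'
  #14 SA[14]=10  'bbbcbabaabcbaabca'
  #15 SA[15]=11  'bbcbabaabcbaabca'
  #16 SA[16]=3  'bbcbbaabbbcbabaabcbaabca'
  #17 SA[17]=24  'bca'
  #18 SA[18]=19  'bcbaabca'
  #19 SA[19]=12  'bcbabaabcbaabca'
  #20 SA[20]=4  'bcbbaabbbcbabaabcbaabca'
  #21 SA[21]=25  'ca'
  #22 SA[22]=1  'cabbcbbaabbbcbabaabcbaabca'
  #23 SA[23]=20  'cbaabca'
  #24 SA[24]=13  'cbabaabcbaabca'
  #25 SA[25]=5  'cbbaabbbcbabaabcbaabca'
  #26 SA[26]=0  'ccabbcbbaabbbcbabaabcbaabca'

SA = [26, 8, 22, 17, 15, 9, 2, 23, 18, 7, 21, 16, 14, 6, 10, 11, 3, 24, 19, 12, 4, 25, 1, 20, 13, 5, 0]
i: (SA[i-1],SA[i]) lcp shared
  1: (26,8) 1 'a'
  2: (8,22) 3 'aab'
  3: (22,17) 4 'aabc'
  4: (17,15) 1 'a'
  5: (15,9) 2 'ab'
  6: (9,2) 3 'abb'
  7: (2,23) 2 'ab'
  8: (23,18) 3 'abc'
  9: (18,7) 0 ''
  10: (7,21) 4 'baab'
  11: (21,16) 5 'baabc'
  12: (16,14) 2 'ba'
  13: (14,6) 1 'b'
  14: (6,10) 2 'bb'
  15: (10,11) 2 'bb'
  16: (11,3) 4 'bbcb'
  17: (3,24) 1 'b'
  18: (24,19) 2 'bc'
  19: (19,12) 4 'bcba'
  20: (12,4) 3 'bcb'
  21: (4,25) 0 ''
  22: (25,1) 2 'ca'
  23: (1,20) 1 'c'
  24: (20,13) 3 'cba'
  25: (13,5) 2 'cb'
  26: (5,0) 1 'c'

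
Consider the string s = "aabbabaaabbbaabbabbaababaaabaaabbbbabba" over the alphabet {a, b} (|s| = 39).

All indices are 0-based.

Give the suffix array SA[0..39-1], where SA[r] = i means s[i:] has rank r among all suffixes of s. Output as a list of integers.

rank→(start, suffix):
  0 → (38, 'a')
  1 → (24, 'aaabaaabbbbabba')
  2 → (6, 'aaabbbaabbabbaababaaabaaabbbbabba')
  3 → (28, 'aaabbbbabba')
  4 → (25, 'aabaaabbbbabba')
  5 → (19, 'aababaaabaaabbbbabba')
  6 → (0, 'aabbabaaabbbaabbabbaababaaabaaabbbbabba')
  7 → (12, 'aabbabbaababaaabaaabbbbabba')
  8 → (7, 'aabbbaabbabbaababaaabaaabbbbabba')
  9 → (29, 'aabbbbabba')
  10 → (22, 'abaaabaaabbbbabba')
  11 → (4, 'abaaabbbaabbabbaababaaabaaabbbbabba')
  12 → (26, 'abaaabbbbabba')
  13 → (20, 'ababaaabaaabbbbabba')
  14 → (35, 'abba')
  15 → (16, 'abbaababaaabaaabbbbabba')
  16 → (1, 'abbabaaabbbaabbabbaababaaabaaabbbbabba')
  17 → (13, 'abbabbaababaaabaaabbbbabba')
  18 → (8, 'abbbaabbabbaababaaabaaabbbbabba')
  19 → (30, 'abbbbabba')
  20 → (37, 'ba')
  21 → (23, 'baaabaaabbbbabba')
  22 → (5, 'baaabbbaabbabbaababaaabaaabbbbabba')
  23 → (27, 'baaabbbbabba')
  24 → (18, 'baababaaabaaabbbbabba')
  25 → (11, 'baabbabbaababaaabaaabbbbabba')
  26 → (21, 'babaaabaaabbbbabba')
  27 → (3, 'babaaabbbaabbabbaababaaabaaabbbbabba')
  28 → (34, 'babba')
  29 → (15, 'babbaababaaabaaabbbbabba')
  30 → (36, 'bba')
  31 → (17, 'bbaababaaabaaabbbbabba')
  32 → (10, 'bbaabbabbaababaaabaaabbbbabba')
  33 → (2, 'bbabaaabbbaabbabbaababaaabaaabbbbabba')
  34 → (33, 'bbabba')
  35 → (14, 'bbabbaababaaabaaabbbbabba')
  36 → (9, 'bbbaabbabbaababaaabaaabbbbabba')
  37 → (32, 'bbbabba')
  38 → (31, 'bbbbabba')

[38, 24, 6, 28, 25, 19, 0, 12, 7, 29, 22, 4, 26, 20, 35, 16, 1, 13, 8, 30, 37, 23, 5, 27, 18, 11, 21, 3, 34, 15, 36, 17, 10, 2, 33, 14, 9, 32, 31]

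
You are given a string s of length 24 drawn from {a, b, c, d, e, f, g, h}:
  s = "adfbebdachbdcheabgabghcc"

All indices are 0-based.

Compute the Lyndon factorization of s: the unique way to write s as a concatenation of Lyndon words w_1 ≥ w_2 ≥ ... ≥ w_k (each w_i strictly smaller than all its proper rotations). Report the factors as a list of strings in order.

emit factor 1: 'adfbebd' (i=0, period=7)
emit factor 2: 'achbdche' (i=7, period=8)
emit factor 3: 'abgabghcc' (i=15, period=9)

["adfbebd", "achbdche", "abgabghcc"]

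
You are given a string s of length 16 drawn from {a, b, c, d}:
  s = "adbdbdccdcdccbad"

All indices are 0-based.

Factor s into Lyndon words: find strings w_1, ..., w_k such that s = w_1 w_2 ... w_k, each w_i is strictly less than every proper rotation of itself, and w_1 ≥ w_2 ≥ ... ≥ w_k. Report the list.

["adbdbdccdcdccb", "ad"]

emit factor 1: 'adbdbdccdcdccb' (i=0, period=14)
emit factor 2: 'ad' (i=14, period=2)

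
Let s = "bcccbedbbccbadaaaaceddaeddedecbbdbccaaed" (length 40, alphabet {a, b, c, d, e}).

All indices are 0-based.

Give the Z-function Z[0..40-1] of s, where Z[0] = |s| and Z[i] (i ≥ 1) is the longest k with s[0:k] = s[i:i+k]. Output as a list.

[40, 0, 0, 0, 1, 0, 0, 1, 3, 0, 0, 1, 0, 0, 0, 0, 0, 0, 0, 0, 0, 0, 0, 0, 0, 0, 0, 0, 0, 0, 1, 1, 0, 3, 0, 0, 0, 0, 0, 0]

Z[0]=40
i=1: fresh scan; Z[1]=0
i=2: fresh scan; Z[2]=0
i=3: fresh scan; Z[3]=0
i=4: fresh scan; Z[4]=1 grow→box=[4,5)
i=5: fresh scan; Z[5]=0
i=6: fresh scan; Z[6]=0
i=7: fresh scan; Z[7]=1 grow→box=[7,8)
i=8: fresh scan; Z[8]=3 grow→box=[8,11)
i=9: min(r-i=2, Z[1]=0)=0; Z[9]=0
i=10: min(r-i=1, Z[2]=0)=0; Z[10]=0
i=11: fresh scan; Z[11]=1 grow→box=[11,12)
i=12: fresh scan; Z[12]=0
i=13: fresh scan; Z[13]=0
i=14: fresh scan; Z[14]=0
i=15: fresh scan; Z[15]=0
i=16: fresh scan; Z[16]=0
i=17: fresh scan; Z[17]=0
i=18: fresh scan; Z[18]=0
i=19: fresh scan; Z[19]=0
i=20: fresh scan; Z[20]=0
i=21: fresh scan; Z[21]=0
i=22: fresh scan; Z[22]=0
i=23: fresh scan; Z[23]=0
i=24: fresh scan; Z[24]=0
i=25: fresh scan; Z[25]=0
i=26: fresh scan; Z[26]=0
i=27: fresh scan; Z[27]=0
i=28: fresh scan; Z[28]=0
i=29: fresh scan; Z[29]=0
i=30: fresh scan; Z[30]=1 grow→box=[30,31)
i=31: fresh scan; Z[31]=1 grow→box=[31,32)
i=32: fresh scan; Z[32]=0
i=33: fresh scan; Z[33]=3 grow→box=[33,36)
i=34: min(r-i=2, Z[1]=0)=0; Z[34]=0
i=35: min(r-i=1, Z[2]=0)=0; Z[35]=0
i=36: fresh scan; Z[36]=0
i=37: fresh scan; Z[37]=0
i=38: fresh scan; Z[38]=0
i=39: fresh scan; Z[39]=0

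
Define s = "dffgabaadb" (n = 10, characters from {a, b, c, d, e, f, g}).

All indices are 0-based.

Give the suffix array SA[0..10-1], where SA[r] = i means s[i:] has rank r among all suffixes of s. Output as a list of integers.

rank | idx | suffix
   0 |   6 | aadb
   1 |   4 | abaadb
   2 |   7 | adb
   3 |   9 | b
   4 |   5 | baadb
   5 |   8 | db
   6 |   0 | dffgabaadb
   7 |   1 | ffgabaadb
   8 |   2 | fgabaadb
   9 |   3 | gabaadb

[6, 4, 7, 9, 5, 8, 0, 1, 2, 3]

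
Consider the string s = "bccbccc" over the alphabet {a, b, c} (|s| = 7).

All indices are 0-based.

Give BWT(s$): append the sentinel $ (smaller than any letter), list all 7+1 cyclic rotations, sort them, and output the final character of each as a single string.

rank  rotation  last
    0  $bccbccc  c
    1  bccbccc$  $
    2  bccc$bcc  c
    3  c$bccbcc  c
    4  cbccc$bc  c
    5  cc$bccbc  c
    6  ccbccc$b  b
    7  ccc$bccb  b

c$ccccbb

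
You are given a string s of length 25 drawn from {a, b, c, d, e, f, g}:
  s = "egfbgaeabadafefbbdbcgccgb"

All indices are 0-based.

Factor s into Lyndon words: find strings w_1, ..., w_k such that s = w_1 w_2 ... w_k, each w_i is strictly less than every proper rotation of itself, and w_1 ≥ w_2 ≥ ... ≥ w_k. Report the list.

["egf", "bg", "ae", "abadafefbbdbcgccgb"]

emit factor 1: 'egf' (i=0, period=3)
emit factor 2: 'bg' (i=3, period=2)
emit factor 3: 'ae' (i=5, period=2)
emit factor 4: 'abadafefbbdbcgccgb' (i=7, period=18)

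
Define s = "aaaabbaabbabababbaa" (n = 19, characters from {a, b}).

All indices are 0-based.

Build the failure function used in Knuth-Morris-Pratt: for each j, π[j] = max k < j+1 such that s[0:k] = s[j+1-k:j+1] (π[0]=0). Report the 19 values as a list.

[0, 1, 2, 3, 0, 0, 1, 2, 0, 0, 1, 0, 1, 0, 1, 0, 0, 1, 2]

π[0] = 0
j=1 s[j]='a': π[1]=1 (border 'a')
j=2 s[j]='a': π[2]=2 (border 'aa')
j=3 s[j]='a': π[3]=3 (border 'aaa')
j=4 s[j]='b': k: 3→2→1→0; π[4]=0 (border '')
j=5 s[j]='b': π[5]=0 (border '')
j=6 s[j]='a': π[6]=1 (border 'a')
j=7 s[j]='a': π[7]=2 (border 'aa')
j=8 s[j]='b': k: 2→1→0; π[8]=0 (border '')
j=9 s[j]='b': π[9]=0 (border '')
j=10 s[j]='a': π[10]=1 (border 'a')
j=11 s[j]='b': k: 1→0; π[11]=0 (border '')
j=12 s[j]='a': π[12]=1 (border 'a')
j=13 s[j]='b': k: 1→0; π[13]=0 (border '')
j=14 s[j]='a': π[14]=1 (border 'a')
j=15 s[j]='b': k: 1→0; π[15]=0 (border '')
j=16 s[j]='b': π[16]=0 (border '')
j=17 s[j]='a': π[17]=1 (border 'a')
j=18 s[j]='a': π[18]=2 (border 'aa')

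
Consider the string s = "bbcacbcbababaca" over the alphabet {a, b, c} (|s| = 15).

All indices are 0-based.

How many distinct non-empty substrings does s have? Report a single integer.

98

rank | idx | suffix
   0 |  14 | a
   1 |   8 | ababaca
   2 |  10 | abaca
   3 |  12 | aca
   4 |   3 | acbcbababaca
   5 |   7 | bababaca
   6 |   9 | babaca
   7 |  11 | baca
   8 |   0 | bbcacbcbababaca
   9 |   1 | bcacbcbababaca
  10 |   5 | bcbababaca
  11 |  13 | ca
  12 |   2 | cacbcbababaca
  13 |   6 | cbababaca
  14 |   4 | cbcbababaca

SA = [14, 8, 10, 12, 3, 7, 9, 11, 0, 1, 5, 13, 2, 6, 4]
[i] adj suffixes → lcp
  [1] 14/8 → 1 ('a')
  [2] 8/10 → 3 ('aba')
  [3] 10/12 → 1 ('a')
  [4] 12/3 → 2 ('ac')
  [5] 3/7 → 0 ('')
  [6] 7/9 → 4 ('baba')
  [7] 9/11 → 2 ('ba')
  [8] 11/0 → 1 ('b')
  [9] 0/1 → 1 ('b')
  [10] 1/5 → 2 ('bc')
  [11] 5/13 → 0 ('')
  [12] 13/2 → 2 ('ca')
  [13] 2/6 → 1 ('c')
  [14] 6/4 → 2 ('cb')

n(n+1)/2 = 15·16/2 = 120
Σ LCP = 0 + 1 + 3 + 1 + 2 + 0 + 4 + 2 + 1 + 1 + 2 + 0 + 2 + 1 + 2 = 22
distinct = 120 − 22 = 98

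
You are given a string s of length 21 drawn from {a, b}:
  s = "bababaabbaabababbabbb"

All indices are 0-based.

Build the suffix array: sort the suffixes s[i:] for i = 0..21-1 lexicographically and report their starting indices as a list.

rank→(start, suffix):
  0 → (9, 'aabababbabbb')
  1 → (5, 'aabbaabababbabbb')
  2 → (3, 'abaabbaabababbabbb')
  3 → (1, 'ababaabbaabababbabbb')
  4 → (10, 'abababbabbb')
  5 → (12, 'ababbabbb')
  6 → (6, 'abbaabababbabbb')
  7 → (14, 'abbabbb')
  8 → (17, 'abbb')
  9 → (20, 'b')
  10 → (8, 'baabababbabbb')
  11 → (4, 'baabbaabababbabbb')
  12 → (2, 'babaabbaabababbabbb')
  13 → (0, 'bababaabbaabababbabbb')
  14 → (11, 'bababbabbb')
  15 → (13, 'babbabbb')
  16 → (16, 'babbb')
  17 → (19, 'bb')
  18 → (7, 'bbaabababbabbb')
  19 → (15, 'bbabbb')
  20 → (18, 'bbb')

[9, 5, 3, 1, 10, 12, 6, 14, 17, 20, 8, 4, 2, 0, 11, 13, 16, 19, 7, 15, 18]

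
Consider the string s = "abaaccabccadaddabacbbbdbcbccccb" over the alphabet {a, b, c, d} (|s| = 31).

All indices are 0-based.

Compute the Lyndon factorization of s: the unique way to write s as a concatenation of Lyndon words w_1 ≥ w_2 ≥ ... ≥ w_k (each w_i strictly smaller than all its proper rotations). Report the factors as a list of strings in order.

emit factor 1: 'ab' (i=0, period=2)
emit factor 2: 'aaccabccadaddabacbbbdbcbccccb' (i=2, period=29)

["ab", "aaccabccadaddabacbbbdbcbccccb"]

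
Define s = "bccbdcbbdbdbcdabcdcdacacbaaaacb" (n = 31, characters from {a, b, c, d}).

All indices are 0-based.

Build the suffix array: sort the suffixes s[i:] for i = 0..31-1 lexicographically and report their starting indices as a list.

[25, 26, 27, 14, 20, 28, 22, 30, 24, 6, 0, 11, 15, 9, 7, 3, 21, 29, 23, 5, 2, 1, 12, 18, 16, 13, 19, 10, 8, 4, 17]

rank | idx | suffix
   0 |  25 | aaaacb
   1 |  26 | aaacb
   2 |  27 | aacb
   3 |  14 | abcdcdacacbaaaacb
   4 |  20 | acacbaaaacb
   5 |  28 | acb
   6 |  22 | acbaaaacb
   7 |  30 | b
   8 |  24 | baaaacb
   9 |   6 | bbdbdbcdabcdcdacacbaaaacb
  10 |   0 | bccbdcbbdbdbcdabcdcdacacbaaaacb
  11 |  11 | bcdabcdcdacacbaaaacb
  12 |  15 | bcdcdacacbaaaacb
  13 |   9 | bdbcdabcdcdacacbaaaacb
  14 |   7 | bdbdbcdabcdcdacacbaaaacb
  15 |   3 | bdcbbdbdbcdabcdcdacacbaaaacb
  16 |  21 | cacbaaaacb
  17 |  29 | cb
  18 |  23 | cbaaaacb
  19 |   5 | cbbdbdbcdabcdcdacacbaaaacb
  20 |   2 | cbdcbbdbdbcdabcdcdacacbaaaacb
  21 |   1 | ccbdcbbdbdbcdabcdcdacacbaaaacb
  22 |  12 | cdabcdcdacacbaaaacb
  23 |  18 | cdacacbaaaacb
  24 |  16 | cdcdacacbaaaacb
  25 |  13 | dabcdcdacacbaaaacb
  26 |  19 | dacacbaaaacb
  27 |  10 | dbcdabcdcdacacbaaaacb
  28 |   8 | dbdbcdabcdcdacacbaaaacb
  29 |   4 | dcbbdbdbcdabcdcdacacbaaaacb
  30 |  17 | dcdacacbaaaacb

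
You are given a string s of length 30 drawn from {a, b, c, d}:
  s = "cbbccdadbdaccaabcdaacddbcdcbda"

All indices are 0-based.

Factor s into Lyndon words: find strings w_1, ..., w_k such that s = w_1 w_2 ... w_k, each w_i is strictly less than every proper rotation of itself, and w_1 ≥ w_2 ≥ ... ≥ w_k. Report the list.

emit factor 1: 'c' (i=0, period=1)
emit factor 2: 'bbccd' (i=1, period=5)
emit factor 3: 'adbd' (i=6, period=4)
emit factor 4: 'acc' (i=10, period=3)
emit factor 5: 'aabcdaacddbcdcbd' (i=13, period=16)
emit factor 6: 'a' (i=29, period=1)

["c", "bbccd", "adbd", "acc", "aabcdaacddbcdcbd", "a"]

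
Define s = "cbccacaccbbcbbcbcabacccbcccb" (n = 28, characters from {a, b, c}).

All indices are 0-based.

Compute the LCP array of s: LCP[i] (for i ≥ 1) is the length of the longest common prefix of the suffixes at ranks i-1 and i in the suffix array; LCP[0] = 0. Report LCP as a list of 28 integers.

[0, 1, 2, 3, 0, 1, 1, 4, 1, 2, 3, 2, 3, 0, 2, 3, 1, 2, 5, 2, 3, 4, 1, 2, 3, 3, 2, 4]

sorted suffixes:
  #0 SA[0]=17  'abacccbcccb'
  #1 SA[1]=4  'acaccbbcbbcbcabacccbcccb'
  #2 SA[2]=6  'accbbcbbcbcabacccbcccb'
  #3 SA[3]=19  'acccbcccb'
  #4 SA[4]=27  'b'
  #5 SA[5]=18  'bacccbcccb'
  #6 SA[6]=9  'bbcbbcbcabacccbcccb'
  #7 SA[7]=12  'bbcbcabacccbcccb'
  #8 SA[8]=15  'bcabacccbcccb'
  #9 SA[9]=10  'bcbbcbcabacccbcccb'
  #10 SA[10]=13  'bcbcabacccbcccb'
  #11 SA[11]=1  'bccacaccbbcbbcbcabacccbcccb'
  #12 SA[12]=23  'bcccb'
  #13 SA[13]=16  'cabacccbcccb'
  #14 SA[14]=3  'cacaccbbcbbcbcabacccbcccb'
  #15 SA[15]=5  'caccbbcbbcbcabacccbcccb'
  #16 SA[16]=26  'cb'
  #17 SA[17]=8  'cbbcbbcbcabacccbcccb'
  #18 SA[18]=11  'cbbcbcabacccbcccb'
  #19 SA[19]=14  'cbcabacccbcccb'
  #20 SA[20]=0  'cbccacaccbbcbbcbcabacccbcccb'
  #21 SA[21]=22  'cbcccb'
  #22 SA[22]=2  'ccacaccbbcbbcbcabacccbcccb'
  #23 SA[23]=25  'ccb'
  #24 SA[24]=7  'ccbbcbbcbcabacccbcccb'
  #25 SA[25]=21  'ccbcccb'
  #26 SA[26]=24  'cccb'
  #27 SA[27]=20  'cccbcccb'

SA = [17, 4, 6, 19, 27, 18, 9, 12, 15, 10, 13, 1, 23, 16, 3, 5, 26, 8, 11, 14, 0, 22, 2, 25, 7, 21, 24, 20]
[i] adj suffixes → lcp
  [1] 17/4 → 1 ('a')
  [2] 4/6 → 2 ('ac')
  [3] 6/19 → 3 ('acc')
  [4] 19/27 → 0 ('')
  [5] 27/18 → 1 ('b')
  [6] 18/9 → 1 ('b')
  [7] 9/12 → 4 ('bbcb')
  [8] 12/15 → 1 ('b')
  [9] 15/10 → 2 ('bc')
  [10] 10/13 → 3 ('bcb')
  [11] 13/1 → 2 ('bc')
  [12] 1/23 → 3 ('bcc')
  [13] 23/16 → 0 ('')
  [14] 16/3 → 2 ('ca')
  [15] 3/5 → 3 ('cac')
  [16] 5/26 → 1 ('c')
  [17] 26/8 → 2 ('cb')
  [18] 8/11 → 5 ('cbbcb')
  [19] 11/14 → 2 ('cb')
  [20] 14/0 → 3 ('cbc')
  [21] 0/22 → 4 ('cbcc')
  [22] 22/2 → 1 ('c')
  [23] 2/25 → 2 ('cc')
  [24] 25/7 → 3 ('ccb')
  [25] 7/21 → 3 ('ccb')
  [26] 21/24 → 2 ('cc')
  [27] 24/20 → 4 ('cccb')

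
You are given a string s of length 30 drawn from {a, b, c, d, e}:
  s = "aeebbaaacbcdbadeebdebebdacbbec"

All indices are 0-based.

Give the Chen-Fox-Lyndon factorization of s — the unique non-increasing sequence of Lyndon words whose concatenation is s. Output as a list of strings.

["aeebb", "aaacbcdbadeebdebebdacbbec"]

emit factor 1: 'aeebb' (i=0, period=5)
emit factor 2: 'aaacbcdbadeebdebebdacbbec' (i=5, period=25)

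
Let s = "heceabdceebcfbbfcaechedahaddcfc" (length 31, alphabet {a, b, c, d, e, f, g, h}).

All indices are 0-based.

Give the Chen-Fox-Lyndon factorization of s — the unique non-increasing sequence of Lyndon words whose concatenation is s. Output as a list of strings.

emit factor 1: 'h' (i=0, period=1)
emit factor 2: 'e' (i=1, period=1)
emit factor 3: 'ce' (i=2, period=2)
emit factor 4: 'abdceebcfbbfcaechedahaddcfc' (i=4, period=27)

["h", "e", "ce", "abdceebcfbbfcaechedahaddcfc"]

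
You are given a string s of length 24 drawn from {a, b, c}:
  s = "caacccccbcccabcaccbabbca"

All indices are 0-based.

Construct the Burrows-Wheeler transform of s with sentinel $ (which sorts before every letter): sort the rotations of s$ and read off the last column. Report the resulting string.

rank  rotation                   last
    0  $caacccccbcccabcaccbabbca  a
    1  a$caacccccbcccabcaccbabbc  c
    2  aacccccbcccabcaccbabbca$c  c
    3  abbca$caacccccbcccabcaccb  b
    4  abcaccbabbca$caacccccbccc  c
    5  accbabbca$caacccccbcccabc  c
    6  acccccbcccabcaccbabbca$ca  a
    7  babbca$caacccccbcccabcacc  c
    8  bbca$caacccccbcccabcaccba  a
    9  bca$caacccccbcccabcaccbab  b
   10  bcaccbabbca$caacccccbccca  a
   11  bcccabcaccbabbca$caaccccc  c
   12  ca$caacccccbcccabcaccbabb  b
   13  caacccccbcccabcaccbabbca$  $
   14  cabcaccbabbca$caacccccbcc  c
   15  caccbabbca$caacccccbcccab  b
   16  cbabbca$caacccccbcccabcac  c
   17  cbcccabcaccbabbca$caacccc  c
   18  ccabcaccbabbca$caacccccbc  c
   19  ccbabbca$caacccccbcccabca  a
   20  ccbcccabcaccbabbca$caaccc  c
   21  cccabcaccbabbca$caacccccb  b
   22  cccbcccabcaccbabbca$caacc  c
   23  ccccbcccabcaccbabbca$caac  c
   24  cccccbcccabcaccbabbca$caa  a

accbccacabacb$cbcccacbcca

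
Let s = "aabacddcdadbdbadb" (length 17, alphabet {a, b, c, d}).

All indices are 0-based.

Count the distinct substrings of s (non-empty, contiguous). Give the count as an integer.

134

rank→(start, suffix):
  0 → (0, 'aabacddcdadbdbadb')
  1 → (1, 'abacddcdadbdbadb')
  2 → (3, 'acddcdadbdbadb')
  3 → (14, 'adb')
  4 → (9, 'adbdbadb')
  5 → (16, 'b')
  6 → (2, 'bacddcdadbdbadb')
  7 → (13, 'badb')
  8 → (11, 'bdbadb')
  9 → (7, 'cdadbdbadb')
  10 → (4, 'cddcdadbdbadb')
  11 → (8, 'dadbdbadb')
  12 → (15, 'db')
  13 → (12, 'dbadb')
  14 → (10, 'dbdbadb')
  15 → (6, 'dcdadbdbadb')
  16 → (5, 'ddcdadbdbadb')

SA = [0, 1, 3, 14, 9, 16, 2, 13, 11, 7, 4, 8, 15, 12, 10, 6, 5]
rank  pair      lcp
   1  s[0:],s[1:]  1  'a'
   2  s[1:],s[3:]  1  'a'
   3  s[3:],s[14:]  1  'a'
   4  s[14:],s[9:]  3  'adb'
   5  s[9:],s[16:]  0  ''
   6  s[16:],s[2:]  1  'b'
   7  s[2:],s[13:]  2  'ba'
   8  s[13:],s[11:]  1  'b'
   9  s[11:],s[7:]  0  ''
  10  s[7:],s[4:]  2  'cd'
  11  s[4:],s[8:]  0  ''
  12  s[8:],s[15:]  1  'd'
  13  s[15:],s[12:]  2  'db'
  14  s[12:],s[10:]  2  'db'
  15  s[10:],s[6:]  1  'd'
  16  s[6:],s[5:]  1  'd'

n(n+1)/2 = 17·18/2 = 153
Σ LCP = 0 + 1 + 1 + 1 + 3 + 0 + 1 + 2 + 1 + 0 + 2 + 0 + 1 + 2 + 2 + 1 + 1 = 19
distinct = 153 − 19 = 134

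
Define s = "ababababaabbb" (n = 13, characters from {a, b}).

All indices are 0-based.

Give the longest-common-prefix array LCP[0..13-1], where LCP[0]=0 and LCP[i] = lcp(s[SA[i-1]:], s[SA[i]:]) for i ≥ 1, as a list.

rank | idx | suffix
   0 |   8 | aabbb
   1 |   6 | abaabbb
   2 |   4 | ababaabbb
   3 |   2 | abababaabbb
   4 |   0 | ababababaabbb
   5 |   9 | abbb
   6 |  12 | b
   7 |   7 | baabbb
   8 |   5 | babaabbb
   9 |   3 | bababaabbb
  10 |   1 | babababaabbb
  11 |  11 | bb
  12 |  10 | bbb

SA = [8, 6, 4, 2, 0, 9, 12, 7, 5, 3, 1, 11, 10]
[i] adj suffixes → lcp
  [1] 8/6 → 1 ('a')
  [2] 6/4 → 3 ('aba')
  [3] 4/2 → 5 ('ababa')
  [4] 2/0 → 7 ('abababa')
  [5] 0/9 → 2 ('ab')
  [6] 9/12 → 0 ('')
  [7] 12/7 → 1 ('b')
  [8] 7/5 → 2 ('ba')
  [9] 5/3 → 4 ('baba')
  [10] 3/1 → 6 ('bababa')
  [11] 1/11 → 1 ('b')
  [12] 11/10 → 2 ('bb')

[0, 1, 3, 5, 7, 2, 0, 1, 2, 4, 6, 1, 2]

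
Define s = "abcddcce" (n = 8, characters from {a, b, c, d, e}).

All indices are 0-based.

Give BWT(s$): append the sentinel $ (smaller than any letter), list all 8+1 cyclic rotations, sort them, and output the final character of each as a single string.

e$adbcdcc

rank  rotation   last
    0  $abcddcce  e
    1  abcddcce$  $
    2  bcddcce$a  a
    3  cce$abcdd  d
    4  cddcce$ab  b
    5  ce$abcddc  c
    6  dcce$abcd  d
    7  ddcce$abc  c
    8  e$abcddcc  c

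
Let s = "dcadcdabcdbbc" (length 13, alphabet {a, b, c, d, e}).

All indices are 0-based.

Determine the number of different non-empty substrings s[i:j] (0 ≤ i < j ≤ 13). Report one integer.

rank | idx | suffix
   0 |   6 | abcdbbc
   1 |   2 | adcdabcdbbc
   2 |  10 | bbc
   3 |  11 | bc
   4 |   7 | bcdbbc
   5 |  12 | c
   6 |   1 | cadcdabcdbbc
   7 |   4 | cdabcdbbc
   8 |   8 | cdbbc
   9 |   5 | dabcdbbc
  10 |   9 | dbbc
  11 |   0 | dcadcdabcdbbc
  12 |   3 | dcdabcdbbc

SA = [6, 2, 10, 11, 7, 12, 1, 4, 8, 5, 9, 0, 3]
rank  pair      lcp
   1  s[6:],s[2:]  1  'a'
   2  s[2:],s[10:]  0  ''
   3  s[10:],s[11:]  1  'b'
   4  s[11:],s[7:]  2  'bc'
   5  s[7:],s[12:]  0  ''
   6  s[12:],s[1:]  1  'c'
   7  s[1:],s[4:]  1  'c'
   8  s[4:],s[8:]  2  'cd'
   9  s[8:],s[5:]  0  ''
  10  s[5:],s[9:]  1  'd'
  11  s[9:],s[0:]  1  'd'
  12  s[0:],s[3:]  2  'dc'

n(n+1)/2 = 13·14/2 = 91
Σ LCP = 0 + 1 + 0 + 1 + 2 + 0 + 1 + 1 + 2 + 0 + 1 + 1 + 2 = 12
distinct = 91 − 12 = 79

79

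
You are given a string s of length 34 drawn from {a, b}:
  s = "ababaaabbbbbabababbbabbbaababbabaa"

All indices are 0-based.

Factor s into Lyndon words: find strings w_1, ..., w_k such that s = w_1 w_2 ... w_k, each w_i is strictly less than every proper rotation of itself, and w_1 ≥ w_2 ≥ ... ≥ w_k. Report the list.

emit factor 1: 'ab' (i=0, period=2)
emit factor 2: 'ab' (i=2, period=2)
emit factor 3: 'aaabbbbbabababbbabbbaababbab' (i=4, period=28)
emit factor 4: 'a' (i=32, period=1)
emit factor 5: 'a' (i=33, period=1)

["ab", "ab", "aaabbbbbabababbbabbbaababbab", "a", "a"]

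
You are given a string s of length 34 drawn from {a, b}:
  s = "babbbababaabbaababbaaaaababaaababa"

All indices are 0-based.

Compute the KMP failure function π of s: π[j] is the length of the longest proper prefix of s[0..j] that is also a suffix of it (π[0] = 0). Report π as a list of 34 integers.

[0, 0, 1, 1, 1, 2, 3, 2, 3, 2, 0, 1, 1, 2, 0, 1, 2, 3, 4, 2, 0, 0, 0, 0, 1, 2, 3, 2, 0, 0, 1, 2, 3, 2]

π[0] = 0
j=1 s[j]='a': π[1]=0 (border '')
j=2 s[j]='b': π[2]=1 (border 'b')
j=3 s[j]='b': k: 1→0; π[3]=1 (border 'b')
j=4 s[j]='b': k: 1→0; π[4]=1 (border 'b')
j=5 s[j]='a': π[5]=2 (border 'ba')
j=6 s[j]='b': π[6]=3 (border 'bab')
j=7 s[j]='a': k: 3→1; π[7]=2 (border 'ba')
j=8 s[j]='b': π[8]=3 (border 'bab')
j=9 s[j]='a': k: 3→1; π[9]=2 (border 'ba')
j=10 s[j]='a': k: 2→0; π[10]=0 (border '')
j=11 s[j]='b': π[11]=1 (border 'b')
j=12 s[j]='b': k: 1→0; π[12]=1 (border 'b')
j=13 s[j]='a': π[13]=2 (border 'ba')
j=14 s[j]='a': k: 2→0; π[14]=0 (border '')
j=15 s[j]='b': π[15]=1 (border 'b')
j=16 s[j]='a': π[16]=2 (border 'ba')
j=17 s[j]='b': π[17]=3 (border 'bab')
j=18 s[j]='b': π[18]=4 (border 'babb')
j=19 s[j]='a': k: 4→1; π[19]=2 (border 'ba')
j=20 s[j]='a': k: 2→0; π[20]=0 (border '')
j=21 s[j]='a': π[21]=0 (border '')
j=22 s[j]='a': π[22]=0 (border '')
j=23 s[j]='a': π[23]=0 (border '')
j=24 s[j]='b': π[24]=1 (border 'b')
j=25 s[j]='a': π[25]=2 (border 'ba')
j=26 s[j]='b': π[26]=3 (border 'bab')
j=27 s[j]='a': k: 3→1; π[27]=2 (border 'ba')
j=28 s[j]='a': k: 2→0; π[28]=0 (border '')
j=29 s[j]='a': π[29]=0 (border '')
j=30 s[j]='b': π[30]=1 (border 'b')
j=31 s[j]='a': π[31]=2 (border 'ba')
j=32 s[j]='b': π[32]=3 (border 'bab')
j=33 s[j]='a': k: 3→1; π[33]=2 (border 'ba')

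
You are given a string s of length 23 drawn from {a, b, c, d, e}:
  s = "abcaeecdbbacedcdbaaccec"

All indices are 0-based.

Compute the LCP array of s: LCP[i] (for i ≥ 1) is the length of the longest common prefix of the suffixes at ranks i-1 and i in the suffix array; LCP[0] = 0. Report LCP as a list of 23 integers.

[0, 1, 1, 2, 1, 0, 2, 1, 1, 0, 1, 1, 1, 3, 1, 2, 0, 2, 1, 0, 2, 1, 1]

rank | idx | suffix
   0 |  17 | aaccec
   1 |   0 | abcaeecdbbacedcdbaaccec
   2 |  18 | accec
   3 |  10 | acedcdbaaccec
   4 |   3 | aeecdbbacedcdbaaccec
   5 |  16 | baaccec
   6 |   9 | bacedcdbaaccec
   7 |   8 | bbacedcdbaaccec
   8 |   1 | bcaeecdbbacedcdbaaccec
   9 |  22 | c
  10 |   2 | caeecdbbacedcdbaaccec
  11 |  19 | ccec
  12 |  14 | cdbaaccec
  13 |   6 | cdbbacedcdbaaccec
  14 |  20 | cec
  15 |  11 | cedcdbaaccec
  16 |  15 | dbaaccec
  17 |   7 | dbbacedcdbaaccec
  18 |  13 | dcdbaaccec
  19 |  21 | ec
  20 |   5 | ecdbbacedcdbaaccec
  21 |  12 | edcdbaaccec
  22 |   4 | eecdbbacedcdbaaccec

SA = [17, 0, 18, 10, 3, 16, 9, 8, 1, 22, 2, 19, 14, 6, 20, 11, 15, 7, 13, 21, 5, 12, 4]
[i] adj suffixes → lcp
  [1] 17/0 → 1 ('a')
  [2] 0/18 → 1 ('a')
  [3] 18/10 → 2 ('ac')
  [4] 10/3 → 1 ('a')
  [5] 3/16 → 0 ('')
  [6] 16/9 → 2 ('ba')
  [7] 9/8 → 1 ('b')
  [8] 8/1 → 1 ('b')
  [9] 1/22 → 0 ('')
  [10] 22/2 → 1 ('c')
  [11] 2/19 → 1 ('c')
  [12] 19/14 → 1 ('c')
  [13] 14/6 → 3 ('cdb')
  [14] 6/20 → 1 ('c')
  [15] 20/11 → 2 ('ce')
  [16] 11/15 → 0 ('')
  [17] 15/7 → 2 ('db')
  [18] 7/13 → 1 ('d')
  [19] 13/21 → 0 ('')
  [20] 21/5 → 2 ('ec')
  [21] 5/12 → 1 ('e')
  [22] 12/4 → 1 ('e')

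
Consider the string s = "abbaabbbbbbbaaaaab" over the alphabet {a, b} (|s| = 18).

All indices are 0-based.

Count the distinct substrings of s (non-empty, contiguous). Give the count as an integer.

rank→(start, suffix):
  0 → (12, 'aaaaab')
  1 → (13, 'aaaab')
  2 → (14, 'aaab')
  3 → (15, 'aab')
  4 → (3, 'aabbbbbbbaaaaab')
  5 → (16, 'ab')
  6 → (0, 'abbaabbbbbbbaaaaab')
  7 → (4, 'abbbbbbbaaaaab')
  8 → (17, 'b')
  9 → (11, 'baaaaab')
  10 → (2, 'baabbbbbbbaaaaab')
  11 → (10, 'bbaaaaab')
  12 → (1, 'bbaabbbbbbbaaaaab')
  13 → (9, 'bbbaaaaab')
  14 → (8, 'bbbbaaaaab')
  15 → (7, 'bbbbbaaaaab')
  16 → (6, 'bbbbbbaaaaab')
  17 → (5, 'bbbbbbbaaaaab')

SA = [12, 13, 14, 15, 3, 16, 0, 4, 17, 11, 2, 10, 1, 9, 8, 7, 6, 5]
rank  pair      lcp
   1  s[12:],s[13:]  4  'aaaa'
   2  s[13:],s[14:]  3  'aaa'
   3  s[14:],s[15:]  2  'aa'
   4  s[15:],s[3:]  3  'aab'
   5  s[3:],s[16:]  1  'a'
   6  s[16:],s[0:]  2  'ab'
   7  s[0:],s[4:]  3  'abb'
   8  s[4:],s[17:]  0  ''
   9  s[17:],s[11:]  1  'b'
  10  s[11:],s[2:]  3  'baa'
  11  s[2:],s[10:]  1  'b'
  12  s[10:],s[1:]  4  'bbaa'
  13  s[1:],s[9:]  2  'bb'
  14  s[9:],s[8:]  3  'bbb'
  15  s[8:],s[7:]  4  'bbbb'
  16  s[7:],s[6:]  5  'bbbbb'
  17  s[6:],s[5:]  6  'bbbbbb'

n(n+1)/2 = 18·19/2 = 171
Σ LCP = 0 + 4 + 3 + 2 + 3 + 1 + 2 + 3 + 0 + 1 + 3 + 1 + 4 + 2 + 3 + 4 + 5 + 6 = 47
distinct = 171 − 47 = 124

124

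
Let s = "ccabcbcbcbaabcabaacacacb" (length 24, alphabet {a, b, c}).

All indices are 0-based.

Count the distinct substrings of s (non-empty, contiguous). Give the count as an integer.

rank→(start, suffix):
  0 → (10, 'aabcabaacacacb')
  1 → (16, 'aacacacb')
  2 → (14, 'abaacacacb')
  3 → (11, 'abcabaacacacb')
  4 → (2, 'abcbcbcbaabcabaacacacb')
  5 → (17, 'acacacb')
  6 → (19, 'acacb')
  7 → (21, 'acb')
  8 → (23, 'b')
  9 → (9, 'baabcabaacacacb')
  10 → (15, 'baacacacb')
  11 → (12, 'bcabaacacacb')
  12 → (7, 'bcbaabcabaacacacb')
  13 → (5, 'bcbcbaabcabaacacacb')
  14 → (3, 'bcbcbcbaabcabaacacacb')
  15 → (13, 'cabaacacacb')
  16 → (1, 'cabcbcbcbaabcabaacacacb')
  17 → (18, 'cacacb')
  18 → (20, 'cacb')
  19 → (22, 'cb')
  20 → (8, 'cbaabcabaacacacb')
  21 → (6, 'cbcbaabcabaacacacb')
  22 → (4, 'cbcbcbaabcabaacacacb')
  23 → (0, 'ccabcbcbcbaabcabaacacacb')

SA = [10, 16, 14, 11, 2, 17, 19, 21, 23, 9, 15, 12, 7, 5, 3, 13, 1, 18, 20, 22, 8, 6, 4, 0]
[i] adj suffixes → lcp
  [1] 10/16 → 2 ('aa')
  [2] 16/14 → 1 ('a')
  [3] 14/11 → 2 ('ab')
  [4] 11/2 → 3 ('abc')
  [5] 2/17 → 1 ('a')
  [6] 17/19 → 4 ('acac')
  [7] 19/21 → 2 ('ac')
  [8] 21/23 → 0 ('')
  [9] 23/9 → 1 ('b')
  [10] 9/15 → 3 ('baa')
  [11] 15/12 → 1 ('b')
  [12] 12/7 → 2 ('bc')
  [13] 7/5 → 3 ('bcb')
  [14] 5/3 → 5 ('bcbcb')
  [15] 3/13 → 0 ('')
  [16] 13/1 → 3 ('cab')
  [17] 1/18 → 2 ('ca')
  [18] 18/20 → 3 ('cac')
  [19] 20/22 → 1 ('c')
  [20] 22/8 → 2 ('cb')
  [21] 8/6 → 2 ('cb')
  [22] 6/4 → 4 ('cbcb')
  [23] 4/0 → 1 ('c')

n(n+1)/2 = 24·25/2 = 300
Σ LCP = 0 + 2 + 1 + 2 + 3 + 1 + 4 + 2 + 0 + 1 + 3 + 1 + 2 + 3 + 5 + 0 + 3 + 2 + 3 + 1 + 2 + 2 + 4 + 1 = 48
distinct = 300 − 48 = 252

252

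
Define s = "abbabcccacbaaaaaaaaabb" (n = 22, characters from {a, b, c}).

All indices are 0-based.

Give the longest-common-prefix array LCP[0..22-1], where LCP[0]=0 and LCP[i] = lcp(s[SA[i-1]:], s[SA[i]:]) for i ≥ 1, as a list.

rank | idx | suffix
   0 |  11 | aaaaaaaaabb
   1 |  12 | aaaaaaaabb
   2 |  13 | aaaaaaabb
   3 |  14 | aaaaaabb
   4 |  15 | aaaaabb
   5 |  16 | aaaabb
   6 |  17 | aaabb
   7 |  18 | aabb
   8 |  19 | abb
   9 |   0 | abbabcccacbaaaaaaaaabb
  10 |   3 | abcccacbaaaaaaaaabb
  11 |   8 | acbaaaaaaaaabb
  12 |  21 | b
  13 |  10 | baaaaaaaaabb
  14 |   2 | babcccacbaaaaaaaaabb
  15 |  20 | bb
  16 |   1 | bbabcccacbaaaaaaaaabb
  17 |   4 | bcccacbaaaaaaaaabb
  18 |   7 | cacbaaaaaaaaabb
  19 |   9 | cbaaaaaaaaabb
  20 |   6 | ccacbaaaaaaaaabb
  21 |   5 | cccacbaaaaaaaaabb

SA = [11, 12, 13, 14, 15, 16, 17, 18, 19, 0, 3, 8, 21, 10, 2, 20, 1, 4, 7, 9, 6, 5]
[i] adj suffixes → lcp
  [1] 11/12 → 8 ('aaaaaaaa')
  [2] 12/13 → 7 ('aaaaaaa')
  [3] 13/14 → 6 ('aaaaaa')
  [4] 14/15 → 5 ('aaaaa')
  [5] 15/16 → 4 ('aaaa')
  [6] 16/17 → 3 ('aaa')
  [7] 17/18 → 2 ('aa')
  [8] 18/19 → 1 ('a')
  [9] 19/0 → 3 ('abb')
  [10] 0/3 → 2 ('ab')
  [11] 3/8 → 1 ('a')
  [12] 8/21 → 0 ('')
  [13] 21/10 → 1 ('b')
  [14] 10/2 → 2 ('ba')
  [15] 2/20 → 1 ('b')
  [16] 20/1 → 2 ('bb')
  [17] 1/4 → 1 ('b')
  [18] 4/7 → 0 ('')
  [19] 7/9 → 1 ('c')
  [20] 9/6 → 1 ('c')
  [21] 6/5 → 2 ('cc')

[0, 8, 7, 6, 5, 4, 3, 2, 1, 3, 2, 1, 0, 1, 2, 1, 2, 1, 0, 1, 1, 2]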